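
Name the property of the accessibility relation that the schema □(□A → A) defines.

shift-reflexivity: ∀x ∀y (Rxy → Ryy)

This is the T□ axiom.
It corresponds to shift-reflexivity: ∀x ∀y (Rxy → Ryy).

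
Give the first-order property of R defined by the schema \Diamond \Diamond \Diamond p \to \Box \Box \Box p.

\forall x \forall y \forall z ((x R^3 y \wedge x R^3 z) \to \exists w (y = w \wedge z = w))

This is a Sahlqvist (Geach-type) schema ◇^3□^0p → □^3◇^0p.
Minimal-valuation argument: fix x; take any y with xR^3y and any z with xR^3z. Set V(p) to the set of worlds R-reachable from y in exactly 0 steps. Then □^0p holds at y, so the antecedent holds at x; validity forces ◇^0p at z, giving a w with zR^0w and yR^0w.
First-order correspondent: \forall x \forall y \forall z ((x R^3 y \wedge x R^3 z) \to \exists w (y = w \wedge z = w)).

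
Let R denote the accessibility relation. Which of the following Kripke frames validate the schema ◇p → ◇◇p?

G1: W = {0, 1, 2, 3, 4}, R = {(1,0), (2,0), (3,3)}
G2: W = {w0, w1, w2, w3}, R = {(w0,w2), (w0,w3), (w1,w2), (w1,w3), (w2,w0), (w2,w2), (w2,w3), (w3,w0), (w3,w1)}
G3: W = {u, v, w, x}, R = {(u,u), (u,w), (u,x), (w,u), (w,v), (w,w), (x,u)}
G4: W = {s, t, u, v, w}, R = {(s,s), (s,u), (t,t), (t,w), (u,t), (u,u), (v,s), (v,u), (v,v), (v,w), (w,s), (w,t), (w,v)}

Frame correspondent (Sahlqvist): ∀x ∀y (xRy → ∃w (y = w ∧ xR²w)) — i.e. a generalized confluence (Geach) condition.
G1: fails — 1R0 but no w with 0=w and 1R²w.
G2: fails — w3Rw0 but no w with w0=w and w3R²w.
G3: satisfies the condition.
G4: satisfies the condition.
Valid on: G3, G4.

G3, G4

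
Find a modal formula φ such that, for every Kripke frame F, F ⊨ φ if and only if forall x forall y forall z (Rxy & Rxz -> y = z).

This is partial functionality; the standard corresponding axiom is CD: ◇p → □p.
Suppose ◇p→□p is valid. Take Rxy, Rxz and set V(p)={y}. Then ◇p at x, so □p at x, so p at z, i.e. z=y.

◇p → □p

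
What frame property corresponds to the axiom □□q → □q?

This is the C4 axiom.
It corresponds to density: ∀x ∀y (Rxy → ∃z (Rxz ∧ Rzy)).

Density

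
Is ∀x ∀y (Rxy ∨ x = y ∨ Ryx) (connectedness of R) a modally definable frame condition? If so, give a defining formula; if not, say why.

If a class were modally definable it would be closed under disjoint unions (Goldblatt–Thomason).
Take 3 disjoint single-world reflexive frames: each is trivially connected, but their disjoint union has 3 worlds with no edge between distinct components, so it is not connected.
Hence connectedness of R is not modally definable.

No — not modally definable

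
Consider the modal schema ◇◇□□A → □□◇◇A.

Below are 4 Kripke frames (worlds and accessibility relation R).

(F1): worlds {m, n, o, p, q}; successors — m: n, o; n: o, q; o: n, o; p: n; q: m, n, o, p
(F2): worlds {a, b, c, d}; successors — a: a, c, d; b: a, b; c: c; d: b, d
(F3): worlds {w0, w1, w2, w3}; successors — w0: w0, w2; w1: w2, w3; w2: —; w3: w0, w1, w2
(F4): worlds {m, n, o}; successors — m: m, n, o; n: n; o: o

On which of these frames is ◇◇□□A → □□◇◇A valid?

The schema corresponds to a generalized confluence (Geach) condition: ∀x ∀y ∀z ((xR²y ∧ xR²z) → ∃w (yR²w ∧ zR²w)).
(F1): condition met.
(F2): fails — aR²c, aR²d but no w with cR²w and dR²w.
(F3): fails — w0R²w0, w0R²w2 but no w with w0R²w and w2R²w.
(F4): fails — mR²n, mR²o but no w with nR²w and oR²w.
Valid on: (F1).

(F1)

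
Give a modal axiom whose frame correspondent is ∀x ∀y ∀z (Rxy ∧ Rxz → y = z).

◇s → □s

The condition is partial functionality. The CD schema ◇s → □s defines it.
Suppose ◇s→□s is valid. Take Rxy, Rxz and set V(s)={y}. Then ◇s at x, so □s at x, so s at z, i.e. z=y.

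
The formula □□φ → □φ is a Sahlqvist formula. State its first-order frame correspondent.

Suppose □□φ→□φ is valid. Take Rxy and set V(φ)={w : xR²w}. Then □□φ at x, so □φ at x, so φ at y, i.e. ∃z(Rxz∧Rzy).
Conversely, on a frame with density the schema holds at every world under every valuation.
So the correspondent is density.

density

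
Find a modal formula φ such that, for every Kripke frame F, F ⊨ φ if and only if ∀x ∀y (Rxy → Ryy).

□(□ψ → ψ)

The condition is shift-reflexivity. The T□ schema □(□ψ → ψ) defines it.
Suppose □(□ψ→ψ) is valid. Take Rxy and set V(ψ)={w : Ryw}. Then at y, □ψ holds; since □(□ψ→ψ) at x, □ψ→ψ at y, so ψ at y, i.e. Ryy.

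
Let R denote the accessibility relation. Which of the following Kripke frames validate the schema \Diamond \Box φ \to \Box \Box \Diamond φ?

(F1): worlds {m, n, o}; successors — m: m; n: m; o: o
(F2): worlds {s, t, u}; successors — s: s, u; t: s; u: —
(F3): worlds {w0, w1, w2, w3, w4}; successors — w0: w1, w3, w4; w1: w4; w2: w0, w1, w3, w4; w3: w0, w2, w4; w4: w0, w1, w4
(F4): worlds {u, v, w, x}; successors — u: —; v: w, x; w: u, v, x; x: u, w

(F1), (F3)

Frame correspondent (Sahlqvist): \forall x \forall y \forall z ((xRy \wedge x R^2 z) \to \exists w (yRw \wedge zRw)) — i.e. a generalized confluence (Geach) condition.
(F1): ✓.
(F2): fails — sRs, sR²u but no w with sRw and uRw.
(F3): ✓.
(F4): fails — vRw, vR²u but no t with wRt and uRt.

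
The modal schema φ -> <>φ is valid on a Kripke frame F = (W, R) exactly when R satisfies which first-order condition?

reflexivity

This is frame-equivalent to □φ → φ (substitute ¬φ for φ and contrapose).
Suppose □φ→φ is valid. At any x set V(φ)={w : Rxw}. Then □φ holds at x, so φ holds at x, i.e. Rxx.
The converse is a direct semantic check.
So the correspondent is reflexivity.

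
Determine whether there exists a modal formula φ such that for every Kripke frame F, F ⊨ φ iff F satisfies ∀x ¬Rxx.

Not definable by any modal formula

Any modally definable frame class is closed under surjective bounded morphisms.
The 3-cycle (worlds a,b,c with a→b→c→a) is irreflexive, and the map sending every world to a single reflexive point • is a surjective bounded morphism (forth: every edge maps to (•,•); back: every world has a successor). So any modal formula valid on the 3-cycle is also valid on the reflexive point, which is not irreflexive.
Hence irreflexivity is not modally definable.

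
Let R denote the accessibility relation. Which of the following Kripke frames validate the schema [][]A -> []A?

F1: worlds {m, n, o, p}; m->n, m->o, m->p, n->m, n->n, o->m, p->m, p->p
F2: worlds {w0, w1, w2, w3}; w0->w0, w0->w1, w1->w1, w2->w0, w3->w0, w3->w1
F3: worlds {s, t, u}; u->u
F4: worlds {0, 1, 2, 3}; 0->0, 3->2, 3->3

The schema corresponds to density: forall x forall y (Rxy -> exists z (Rxz & Rzy)).
F1: fails — Rom but no z with Roz and Rzm.
F2: satisfies the condition.
F3: satisfies the condition.
F4: satisfies the condition.

F2, F3, F4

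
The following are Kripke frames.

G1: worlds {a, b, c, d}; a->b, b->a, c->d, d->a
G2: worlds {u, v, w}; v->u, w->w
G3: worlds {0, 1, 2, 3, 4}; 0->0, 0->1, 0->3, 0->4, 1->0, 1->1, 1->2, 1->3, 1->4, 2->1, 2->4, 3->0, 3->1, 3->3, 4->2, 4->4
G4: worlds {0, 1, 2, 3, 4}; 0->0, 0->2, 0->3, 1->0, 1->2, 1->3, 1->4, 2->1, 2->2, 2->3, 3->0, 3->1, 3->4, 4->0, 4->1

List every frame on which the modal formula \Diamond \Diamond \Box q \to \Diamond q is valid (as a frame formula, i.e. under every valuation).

G2, G4

This is the axiom for a generalized confluence (Geach) condition; its first-order frame correspondent is \forall x \forall y (x R^2 y \to \exists w (yRw \wedge xRw)).
G1: fails — cR²a but no w with aRw and cRw.
G2: ✓.
G3: fails — 3R²4 but no w with 4Rw and 3Rw.
G4: ✓.
Valid on: G2, G4.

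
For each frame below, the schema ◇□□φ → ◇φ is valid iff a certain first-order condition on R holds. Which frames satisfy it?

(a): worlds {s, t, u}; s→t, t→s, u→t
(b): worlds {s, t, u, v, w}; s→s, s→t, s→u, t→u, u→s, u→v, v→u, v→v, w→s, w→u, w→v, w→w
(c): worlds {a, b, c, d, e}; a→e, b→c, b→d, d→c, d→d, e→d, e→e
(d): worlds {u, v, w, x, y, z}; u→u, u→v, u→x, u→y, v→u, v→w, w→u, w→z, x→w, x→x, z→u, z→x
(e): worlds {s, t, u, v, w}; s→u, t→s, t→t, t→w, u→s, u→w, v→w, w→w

The schema corresponds to a generalized confluence (Geach) condition: ∀x ∀y (xRy → ∃w (yR²w ∧ xRw)).
(a): satisfies the condition.
(b): satisfies the condition.
(c): fails — bRc but no w with cR²w and bRw.
(d): fails — uRy but no t with yR²t and uRt.
(e): satisfies the condition.

(a), (b), (e)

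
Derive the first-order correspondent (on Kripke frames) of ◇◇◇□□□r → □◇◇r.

∀x ∀y ∀z ((xR³y ∧ xRz) → ∃w (yR³w ∧ zR²w))

This is a Sahlqvist (Geach-type) schema ◇^3□^3r → □^1◇^2r.
First-order correspondent: ∀x ∀y ∀z ((xR³y ∧ xRz) → ∃w (yR³w ∧ zR²w)).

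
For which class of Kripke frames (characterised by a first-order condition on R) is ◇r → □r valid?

partial functionality

Suppose ◇r→□r is valid. Take Rxy, Rxz and set V(r)={y}. Then ◇r at x, so □r at x, so r at z, i.e. z=y.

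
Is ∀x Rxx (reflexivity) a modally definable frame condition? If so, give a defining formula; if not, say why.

Definable; □q → q defines it

Yes: it is reflexivity, defined by the T schema □q → q.
Suppose □q→q is valid. At any x set V(q)={w : Rxw}. Then □q holds at x, so q holds at x, i.e. Rxx.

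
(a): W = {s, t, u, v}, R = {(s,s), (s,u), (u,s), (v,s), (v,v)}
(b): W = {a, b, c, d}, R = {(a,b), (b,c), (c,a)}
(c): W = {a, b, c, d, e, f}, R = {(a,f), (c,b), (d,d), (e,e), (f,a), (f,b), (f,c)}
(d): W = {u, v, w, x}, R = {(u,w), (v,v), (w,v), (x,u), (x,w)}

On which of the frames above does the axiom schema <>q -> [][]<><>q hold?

(b)

Frame correspondent (Sahlqvist): forall x forall y forall z ((xRy & x R^2 z) -> exists w (y = w & z R^2 w)) — i.e. a generalized confluence (Geach) condition.
(a): fails — vRv, vR²s but no w with v=w and sR²w.
(b): holds.
(c): fails — aRf, aR²a but no w with f=w and aR²w.
(d): fails — uRw, uR²v but no t with w=t and vR²t.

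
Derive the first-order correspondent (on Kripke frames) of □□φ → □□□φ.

This is a Sahlqvist (Geach-type) schema ◇^0□^2φ → □^3◇^0φ.
First-order correspondent: ∀x ∀z (xR³z → ∃w (xR²w ∧ z = w)).

∀x ∀z (xR³z → ∃w (xR²w ∧ z = w))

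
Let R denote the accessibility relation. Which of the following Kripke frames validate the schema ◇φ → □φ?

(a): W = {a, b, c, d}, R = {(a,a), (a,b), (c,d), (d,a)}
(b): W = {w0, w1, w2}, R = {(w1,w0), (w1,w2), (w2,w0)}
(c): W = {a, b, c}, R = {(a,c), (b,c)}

Frame correspondent (Sahlqvist): ∀x ∀y ∀z (Rxy ∧ Rxz → y = z) — i.e. partial functionality.
(a): fails — a sees both a and b.
(b): fails — w1 sees both w0 and w2.
(c): satisfies the condition.
Valid on: (c).

(c)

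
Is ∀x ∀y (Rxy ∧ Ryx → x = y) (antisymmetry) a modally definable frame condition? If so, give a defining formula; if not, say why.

No

Modal frame validity is preserved under surjective bounded morphisms.
The 8-cycle (worlds w0,w1,w2,w3,w4,w5,w6,w7 with w0→w1→w2→w3→w4→w5→w6→w7→w0) is antisymmetric. Sending even-indexed worlds to a and odd-indexed worlds to b is a surjective bounded morphism onto the two-world frame with a↔b, which is not antisymmetric.
Hence antisymmetry is not modally definable.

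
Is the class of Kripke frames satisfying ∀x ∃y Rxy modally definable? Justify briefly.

Yes — defined by □q → ◇q

Yes: it is seriality, defined by the D schema □q → ◇q.
Suppose □q→◇q is valid. At any x set V(q)=W. Then □q at x, so ◇q at x, so x has a successor.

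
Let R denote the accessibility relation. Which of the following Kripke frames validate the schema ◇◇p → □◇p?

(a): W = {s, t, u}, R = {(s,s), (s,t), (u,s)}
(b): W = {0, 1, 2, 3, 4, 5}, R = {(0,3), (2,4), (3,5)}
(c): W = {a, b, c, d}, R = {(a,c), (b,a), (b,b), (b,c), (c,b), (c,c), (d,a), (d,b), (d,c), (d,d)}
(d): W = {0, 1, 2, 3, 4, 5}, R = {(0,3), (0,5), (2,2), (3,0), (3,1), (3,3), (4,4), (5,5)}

The schema corresponds to a generalized confluence (Geach) condition: ∀x ∀y ∀z ((xR²y ∧ xRz) → ∃w (y = w ∧ zRw)).
(a): fails — sR²s, sRt but no w with s=w and tRw.
(b): ✓.
(c): fails — bR²a, bRa but no w with a=w and aRw.
(d): fails — 0R²0, 0R5 but no w with 0=w and 5Rw.

(b)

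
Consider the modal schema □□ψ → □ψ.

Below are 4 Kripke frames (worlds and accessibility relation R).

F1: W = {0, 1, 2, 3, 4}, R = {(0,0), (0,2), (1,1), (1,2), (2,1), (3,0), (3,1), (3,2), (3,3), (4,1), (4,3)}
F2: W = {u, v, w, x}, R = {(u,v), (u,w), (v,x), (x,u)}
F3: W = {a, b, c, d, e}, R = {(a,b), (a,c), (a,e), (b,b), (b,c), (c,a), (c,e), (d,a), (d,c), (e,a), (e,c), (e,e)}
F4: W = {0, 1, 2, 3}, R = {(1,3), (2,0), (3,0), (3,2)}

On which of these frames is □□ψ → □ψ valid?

F1, F3

Frame correspondent (Sahlqvist): ∀x ∀y (Rxy → ∃z (Rxz ∧ Rzy)) — i.e. density.
F1: condition met.
F2: fails — Ruv but no z with Ruz and Rzv.
F3: condition met.
F4: fails — R20 but no z with R2z and Rz0.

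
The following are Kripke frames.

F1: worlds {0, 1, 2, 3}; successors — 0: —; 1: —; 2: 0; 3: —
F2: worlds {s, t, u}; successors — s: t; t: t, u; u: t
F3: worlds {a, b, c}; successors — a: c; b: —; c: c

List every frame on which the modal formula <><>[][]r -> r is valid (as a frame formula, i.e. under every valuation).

This is the axiom for a generalized confluence (Geach) condition; its first-order frame correspondent is forall x forall y (x R^2 y -> exists w (y R^2 w & x = w)).
F1: satisfies the condition.
F2: fails — sR²t but no w with tR²w and s=w.
F3: fails — aR²c but no w with cR²w and a=w.

F1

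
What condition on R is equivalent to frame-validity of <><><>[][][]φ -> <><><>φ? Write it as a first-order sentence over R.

forall x forall y (x R^3 y -> exists w (y R^3 w & x R^3 w))

This is a Sahlqvist (Geach-type) schema ◇^3□^3φ → □^0◇^3φ.
Minimal-valuation argument: fix x; take any y with xR^3y and any z with xR^0z. Set V(φ) to the set of worlds R-reachable from y in exactly 3 steps. Then □^3φ holds at y, so the antecedent holds at x; validity forces ◇^3φ at z, giving a w with zR^3w and yR^3w.
First-order correspondent: forall x forall y (x R^3 y -> exists w (y R^3 w & x R^3 w)).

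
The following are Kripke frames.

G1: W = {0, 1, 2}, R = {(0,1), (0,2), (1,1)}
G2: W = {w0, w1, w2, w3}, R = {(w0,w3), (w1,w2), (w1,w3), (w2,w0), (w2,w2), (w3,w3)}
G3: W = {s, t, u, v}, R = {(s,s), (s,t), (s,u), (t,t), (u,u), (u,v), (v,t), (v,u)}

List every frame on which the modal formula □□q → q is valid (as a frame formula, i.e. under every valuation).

G3

Frame correspondent (Sahlqvist): ∀x ∃w (xR²w ∧ x = w) — i.e. a generalized confluence (Geach) condition.
G1: fails — at 0 but no w with 0R²w and 0=w.
G2: fails — at w0 but no w with w0R²w and w0=w.
G3: holds.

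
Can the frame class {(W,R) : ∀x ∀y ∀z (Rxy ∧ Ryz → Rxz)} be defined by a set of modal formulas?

Yes, by □r → □□r

The condition is transitivity. A defining modal formula is □r → □□r.
Suppose □r→□□r is valid. Take Rxy, Ryz and set V(r)={w : Rxw}. Then □r at x, so □□r at x, so □r at y, so r at z, i.e. Rxz.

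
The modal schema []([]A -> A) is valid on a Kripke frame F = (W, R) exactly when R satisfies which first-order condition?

This is the T□ axiom.
Its frame correspondent is shift-reflexivity — forall x forall y (Rxy -> Ryy).

shift-reflexivity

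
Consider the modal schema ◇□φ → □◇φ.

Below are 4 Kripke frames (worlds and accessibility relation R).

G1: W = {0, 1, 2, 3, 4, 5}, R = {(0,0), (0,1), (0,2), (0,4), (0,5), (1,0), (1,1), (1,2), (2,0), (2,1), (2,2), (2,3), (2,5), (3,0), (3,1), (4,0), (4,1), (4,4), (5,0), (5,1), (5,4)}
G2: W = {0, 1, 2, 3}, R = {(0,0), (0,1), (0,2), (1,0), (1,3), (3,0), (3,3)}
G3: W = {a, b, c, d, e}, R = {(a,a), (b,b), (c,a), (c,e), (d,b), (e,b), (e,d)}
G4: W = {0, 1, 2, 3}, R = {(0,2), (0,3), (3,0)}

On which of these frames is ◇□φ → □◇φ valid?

G1

The schema corresponds to convergence: ∀x ∀y ∀z (Rxy ∧ Rxz → ∃w (Ryw ∧ Rzw)).
G1: ✓.
G2: fails — R00 and R02 but 0 and 2 have no common successor.
G3: fails — Rce and Rca but e and a have no common successor.
G4: fails — R03 and R02 but 3 and 2 have no common successor.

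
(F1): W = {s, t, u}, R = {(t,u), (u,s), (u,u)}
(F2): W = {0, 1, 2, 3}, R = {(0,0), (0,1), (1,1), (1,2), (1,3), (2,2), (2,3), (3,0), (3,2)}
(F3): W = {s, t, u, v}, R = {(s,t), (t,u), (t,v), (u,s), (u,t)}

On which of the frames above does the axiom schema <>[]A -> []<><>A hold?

(F2)

The schema corresponds to a generalized confluence (Geach) condition: forall x forall y forall z ((xRy & xRz) -> exists w (yRw & z R^2 w)).
(F1): fails — uRs, uRs but no w with sRw and sR²w.
(F2): condition met.
(F3): fails — sRt, sRt but no w with tRw and tR²w.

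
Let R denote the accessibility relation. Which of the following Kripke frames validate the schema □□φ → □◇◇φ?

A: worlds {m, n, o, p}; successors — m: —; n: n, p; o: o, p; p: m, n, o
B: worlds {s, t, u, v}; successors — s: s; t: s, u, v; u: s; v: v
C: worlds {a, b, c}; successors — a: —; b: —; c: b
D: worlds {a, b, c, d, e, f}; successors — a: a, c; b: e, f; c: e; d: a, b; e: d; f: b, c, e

Frame correspondent (Sahlqvist): ∀x ∀z (xRz → ∃w (xR²w ∧ zR²w)) — i.e. a generalized confluence (Geach) condition.
A: fails — pRm but no w with pR²w and mR²w.
B: condition met.
C: fails — cRb but no w with cR²w and bR²w.
D: fails — aRc but no w with aR²w and cR²w.

B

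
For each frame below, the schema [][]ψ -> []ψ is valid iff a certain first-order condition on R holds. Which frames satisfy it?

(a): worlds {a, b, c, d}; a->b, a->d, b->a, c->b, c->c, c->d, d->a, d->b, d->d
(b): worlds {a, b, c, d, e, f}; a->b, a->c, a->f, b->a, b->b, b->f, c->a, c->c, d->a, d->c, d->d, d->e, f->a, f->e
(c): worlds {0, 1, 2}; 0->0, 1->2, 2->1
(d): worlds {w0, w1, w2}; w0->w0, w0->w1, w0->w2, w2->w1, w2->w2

The schema corresponds to density: forall x forall y (Rxy -> exists z (Rxz & Rzy)).
(a): fails — Rba but no z with Rbz and Rza.
(b): fails — Rfe but no z with Rfz and Rze.
(c): fails — R12 but no z with R1z and Rz2.
(d): holds.
Valid on: (d).

(d)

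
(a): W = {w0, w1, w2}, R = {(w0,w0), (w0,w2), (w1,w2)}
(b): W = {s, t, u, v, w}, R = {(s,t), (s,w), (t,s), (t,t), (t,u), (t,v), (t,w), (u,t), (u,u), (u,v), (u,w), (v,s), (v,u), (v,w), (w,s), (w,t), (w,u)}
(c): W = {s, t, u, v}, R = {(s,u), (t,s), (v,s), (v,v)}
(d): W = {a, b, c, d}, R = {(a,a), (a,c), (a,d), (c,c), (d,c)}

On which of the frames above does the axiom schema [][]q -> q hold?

Frame correspondent (Sahlqvist): forall x exists w (x R^2 w & x = w) — i.e. a generalized confluence (Geach) condition.
(a): fails — at w1 but no w with w1R²w and w1=w.
(b): ✓.
(c): fails — at s but no w with sR²w and s=w.
(d): fails — at b but no w with bR²w and b=w.

(b)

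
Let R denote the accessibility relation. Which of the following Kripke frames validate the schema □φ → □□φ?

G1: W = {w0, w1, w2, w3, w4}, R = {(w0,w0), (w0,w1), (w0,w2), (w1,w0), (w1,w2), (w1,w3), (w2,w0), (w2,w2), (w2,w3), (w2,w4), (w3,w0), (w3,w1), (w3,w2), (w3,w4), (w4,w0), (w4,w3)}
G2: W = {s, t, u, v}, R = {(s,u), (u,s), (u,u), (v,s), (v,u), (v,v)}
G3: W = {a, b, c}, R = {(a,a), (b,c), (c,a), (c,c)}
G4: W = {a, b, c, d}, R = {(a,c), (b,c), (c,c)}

G4

The schema corresponds to transitivity: ∀x ∀y ∀z (Rxy ∧ Ryz → Rxz).
G1: fails — Rw1w2 and Rw2w4 but not Rw1w4.
G2: fails — Rsu and Rus but not Rss.
G3: fails — Rbc and Rca but not Rba.
G4: condition met.
Valid on: G4.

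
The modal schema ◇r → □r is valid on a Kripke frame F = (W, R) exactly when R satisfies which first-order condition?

Suppose ◇r→□r is valid. Take Rxy, Rxz and set V(r)={y}. Then ◇r at x, so □r at x, so r at z, i.e. z=y.

partial functionality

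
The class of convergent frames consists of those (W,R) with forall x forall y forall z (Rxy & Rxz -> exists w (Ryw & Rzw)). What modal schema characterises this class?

◇□q → □◇q

A defining formula is ◇□q → □◇q (the .2 axiom).
Suppose ◇□q→□◇q is valid. Take Rxy, Rxz and set V(q)={w : Ryw}. Then □q at y so ◇□q at x, so □◇q at x, so ◇q at z, giving w with Rzw and Ryw.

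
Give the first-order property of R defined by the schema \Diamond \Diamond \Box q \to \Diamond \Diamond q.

\forall x \forall y (x R^2 y \to \exists w (yRw \wedge x R^2 w))

This is a Sahlqvist (Geach-type) schema ◇^2□^1q → □^0◇^2q.
Minimal-valuation argument: fix x; take any y with xR^2y and any z with xR^0z. Set V(q) to the set of worlds R-reachable from y in exactly 1 step. Then □^1q holds at y, so the antecedent holds at x; validity forces ◇^2q at z, giving a w with zR^2w and yR^1w.
First-order correspondent: \forall x \forall y (x R^2 y \to \exists w (yRw \wedge x R^2 w)).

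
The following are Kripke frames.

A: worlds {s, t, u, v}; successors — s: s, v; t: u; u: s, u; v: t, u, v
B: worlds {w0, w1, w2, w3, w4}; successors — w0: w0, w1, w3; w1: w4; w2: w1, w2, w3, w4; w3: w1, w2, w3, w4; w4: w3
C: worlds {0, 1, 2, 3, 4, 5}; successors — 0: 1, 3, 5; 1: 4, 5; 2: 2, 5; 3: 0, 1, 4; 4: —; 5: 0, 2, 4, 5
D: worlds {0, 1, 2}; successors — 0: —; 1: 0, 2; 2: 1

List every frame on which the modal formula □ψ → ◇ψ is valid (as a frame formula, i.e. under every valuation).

A, B

Frame correspondent (Sahlqvist): ∀x ∃y Rxy — i.e. seriality.
A: satisfies the condition.
B: satisfies the condition.
C: fails — world 4 has no successor.
D: fails — world 0 has no successor.
Valid on: A, B.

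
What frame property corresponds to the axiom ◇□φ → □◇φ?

convergence

Suppose ◇□φ→□◇φ is valid. Take Rxy, Rxz and set V(φ)={w : Ryw}. Then □φ at y so ◇□φ at x, so □◇φ at x, so ◇φ at z, giving w with Rzw and Ryw.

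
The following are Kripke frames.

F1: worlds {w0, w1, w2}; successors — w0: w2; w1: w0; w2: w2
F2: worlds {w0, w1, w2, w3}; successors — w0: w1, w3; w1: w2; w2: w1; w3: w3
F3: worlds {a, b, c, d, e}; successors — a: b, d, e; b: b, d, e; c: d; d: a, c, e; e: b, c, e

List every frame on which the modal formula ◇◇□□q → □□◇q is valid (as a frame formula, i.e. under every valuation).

The schema corresponds to a generalized confluence (Geach) condition: ∀x ∀y ∀z ((xR²y ∧ xR²z) → ∃w (yR²w ∧ zRw)).
F1: holds.
F2: fails — w0R²w2, w0R²w2 but no w with w2R²w and w2Rw.
F3: fails — aR²c, aR²c but no w with cR²w and cRw.
Valid on: F1.

F1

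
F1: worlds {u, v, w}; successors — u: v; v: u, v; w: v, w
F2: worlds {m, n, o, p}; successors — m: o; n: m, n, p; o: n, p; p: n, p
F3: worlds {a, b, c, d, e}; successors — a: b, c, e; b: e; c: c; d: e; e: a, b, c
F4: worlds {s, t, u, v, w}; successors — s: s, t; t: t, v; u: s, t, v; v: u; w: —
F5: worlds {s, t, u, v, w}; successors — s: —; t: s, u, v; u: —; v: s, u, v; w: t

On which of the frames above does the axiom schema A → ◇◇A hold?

Frame correspondent (Sahlqvist): ∀x ∃w (x = w ∧ xR²w) — i.e. a generalized confluence (Geach) condition.
F1: ✓.
F2: fails — at m but no w with m=w and mR²w.
F3: fails — at d but no w with d=w and dR²w.
F4: fails — at w but no w* with w=w* and wR²w*.
F5: fails — at s but no w* with s=w* and sR²w*.

F1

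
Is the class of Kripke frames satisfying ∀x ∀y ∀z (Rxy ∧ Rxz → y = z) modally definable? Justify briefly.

Yes, by ◇p → □p

The condition is partial functionality. A defining modal formula is ◇p → □p.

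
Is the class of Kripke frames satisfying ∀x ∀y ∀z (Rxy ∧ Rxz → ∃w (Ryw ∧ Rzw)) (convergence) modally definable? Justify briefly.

Yes, by ◇□p → □◇p

This is a Sahlqvist condition; the .2 axiom ◇□p → □◇p defines it.
Suppose ◇□p→□◇p is valid. Take Rxy, Rxz and set V(p)={w : Ryw}. Then □p at y so ◇□p at x, so □◇p at x, so ◇p at z, giving w with Rzw and Ryw.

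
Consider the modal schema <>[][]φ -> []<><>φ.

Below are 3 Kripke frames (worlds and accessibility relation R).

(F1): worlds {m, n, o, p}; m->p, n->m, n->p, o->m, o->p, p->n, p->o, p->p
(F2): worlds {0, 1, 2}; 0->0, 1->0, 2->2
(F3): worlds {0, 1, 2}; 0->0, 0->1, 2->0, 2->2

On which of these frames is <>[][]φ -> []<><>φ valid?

(F1), (F2)

The schema corresponds to a generalized confluence (Geach) condition: forall x forall y forall z ((xRy & xRz) -> exists w (y R^2 w & z R^2 w)).
(F1): condition met.
(F2): condition met.
(F3): fails — 0R0, 0R1 but no w with 0R²w and 1R²w.
Valid on: (F1), (F2).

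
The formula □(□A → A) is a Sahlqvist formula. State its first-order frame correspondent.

shift-reflexivity: ∀x ∀y (Rxy → Ryy)

Suppose □(□A→A) is valid. Take Rxy and set V(A)={w : Ryw}. Then at y, □A holds; since □(□A→A) at x, □A→A at y, so A at y, i.e. Ryy.
The converse is a direct semantic check.
So the correspondent is shift-reflexivity.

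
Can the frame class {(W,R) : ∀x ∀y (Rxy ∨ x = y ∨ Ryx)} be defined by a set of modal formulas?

Modal frame validity is preserved under disjoint unions.
Take 3 disjoint single-world reflexive frames: each is trivially connected, but their disjoint union has 3 worlds with no edge between distinct components, so it is not connected.
Hence connectedness of R is not modally definable.

No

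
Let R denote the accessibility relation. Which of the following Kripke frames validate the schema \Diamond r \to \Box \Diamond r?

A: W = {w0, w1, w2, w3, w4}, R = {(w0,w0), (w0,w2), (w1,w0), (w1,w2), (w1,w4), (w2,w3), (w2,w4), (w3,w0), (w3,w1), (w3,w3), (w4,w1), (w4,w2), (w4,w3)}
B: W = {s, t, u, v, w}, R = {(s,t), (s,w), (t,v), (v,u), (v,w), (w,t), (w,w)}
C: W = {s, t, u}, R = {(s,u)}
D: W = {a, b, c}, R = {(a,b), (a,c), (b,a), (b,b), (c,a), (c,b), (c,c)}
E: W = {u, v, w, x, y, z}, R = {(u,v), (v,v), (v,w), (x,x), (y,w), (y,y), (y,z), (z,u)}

Frame correspondent (Sahlqvist): \forall x \forall y \forall z (Rxy \wedge Rxz \to Ryz) — i.e. the Euclidean property.
A: fails — Rw0w2 and Rw0w2 but not Rw2w2.
B: fails — Rst and Rsw but not Rtw.
C: fails — Rsu and Rsu but not Ruu.
D: fails — Rab and Rac but not Rbc.
E: fails — Rvw and Rvv but not Rwv.

none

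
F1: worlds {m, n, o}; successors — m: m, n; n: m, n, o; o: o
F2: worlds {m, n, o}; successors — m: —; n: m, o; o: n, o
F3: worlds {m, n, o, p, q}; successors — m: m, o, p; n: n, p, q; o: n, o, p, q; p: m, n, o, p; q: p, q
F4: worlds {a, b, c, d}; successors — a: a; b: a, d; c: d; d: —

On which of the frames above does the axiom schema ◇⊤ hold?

F1, F3

This is the axiom for seriality; its first-order frame correspondent is ∀x ∃y Rxy.
F1: satisfies the condition.
F2: fails — world m has no successor.
F3: satisfies the condition.
F4: fails — world d has no successor.
Valid on: F1, F3.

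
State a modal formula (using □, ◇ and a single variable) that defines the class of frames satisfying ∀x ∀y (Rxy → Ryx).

p → □◇p

A defining formula is p → □◇p (the B axiom).
Suppose p→□◇p is valid. Take Rxy and set V(p)={x}. Then p at x, so □◇p at x, so ◇p at y, so some z with Ryz has p; z=x, i.e. Ryx.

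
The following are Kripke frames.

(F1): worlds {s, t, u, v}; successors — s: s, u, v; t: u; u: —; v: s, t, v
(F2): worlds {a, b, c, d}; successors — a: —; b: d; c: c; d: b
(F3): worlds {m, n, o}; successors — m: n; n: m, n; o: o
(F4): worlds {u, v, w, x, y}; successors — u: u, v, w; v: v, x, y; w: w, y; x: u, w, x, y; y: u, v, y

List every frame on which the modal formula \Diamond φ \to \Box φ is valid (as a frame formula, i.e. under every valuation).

(F2)

Frame correspondent (Sahlqvist): \forall x \forall y \forall z (Rxy \wedge Rxz \to y = z) — i.e. partial functionality.
(F1): fails — s sees both s and u.
(F2): condition met.
(F3): fails — n sees both m and n.
(F4): fails — u sees both u and v.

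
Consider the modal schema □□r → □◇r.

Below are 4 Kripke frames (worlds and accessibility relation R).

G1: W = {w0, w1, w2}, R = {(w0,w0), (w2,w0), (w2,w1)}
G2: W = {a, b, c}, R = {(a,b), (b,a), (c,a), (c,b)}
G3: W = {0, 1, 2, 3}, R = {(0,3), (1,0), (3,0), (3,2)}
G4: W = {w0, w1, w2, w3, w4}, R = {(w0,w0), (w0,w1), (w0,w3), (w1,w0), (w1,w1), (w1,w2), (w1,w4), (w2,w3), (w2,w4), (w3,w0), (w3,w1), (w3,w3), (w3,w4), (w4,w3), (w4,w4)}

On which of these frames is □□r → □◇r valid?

G2, G4

Frame correspondent (Sahlqvist): ∀x ∀z (xRz → ∃w (xR²w ∧ zRw)) — i.e. a generalized confluence (Geach) condition.
G1: fails — w2Rw1 but no w with w2R²w and w1Rw.
G2: condition met.
G3: fails — 3R2 but no w with 3R²w and 2Rw.
G4: condition met.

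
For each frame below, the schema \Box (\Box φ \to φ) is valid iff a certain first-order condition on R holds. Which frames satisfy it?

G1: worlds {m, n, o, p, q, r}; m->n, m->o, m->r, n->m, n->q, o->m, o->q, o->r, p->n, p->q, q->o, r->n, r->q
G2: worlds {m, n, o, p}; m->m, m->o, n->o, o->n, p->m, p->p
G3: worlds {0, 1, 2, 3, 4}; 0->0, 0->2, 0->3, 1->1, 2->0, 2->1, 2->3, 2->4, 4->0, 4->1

none

The schema corresponds to shift-reflexivity: \forall x \forall y (Rxy \to Ryy).
G1: fails — Rom but not Rmm.
G2: fails — Ron but not Rnn.
G3: fails — R02 but not R22.
Valid on no frame.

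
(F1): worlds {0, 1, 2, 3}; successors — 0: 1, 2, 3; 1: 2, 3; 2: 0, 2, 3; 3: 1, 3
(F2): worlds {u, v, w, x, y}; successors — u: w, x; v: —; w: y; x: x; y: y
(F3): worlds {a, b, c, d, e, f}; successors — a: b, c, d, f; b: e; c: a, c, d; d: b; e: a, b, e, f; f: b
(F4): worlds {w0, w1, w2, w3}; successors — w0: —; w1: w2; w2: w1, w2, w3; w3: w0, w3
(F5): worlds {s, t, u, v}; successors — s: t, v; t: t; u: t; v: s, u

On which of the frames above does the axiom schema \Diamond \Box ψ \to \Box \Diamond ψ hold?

Frame correspondent (Sahlqvist): \forall x \forall y \forall z (Rxy \wedge Rxz \to \exists w (Ryw \wedge Rzw)) — i.e. convergence.
(F1): satisfies the condition.
(F2): fails — Ruw and Rux but w and x have no common successor.
(F3): fails — Rab and Rac but b and c have no common successor.
(F4): fails — Rw2w1 and Rw2w3 but w1 and w3 have no common successor.
(F5): fails — Rsv and Rst but v and t have no common successor.

(F1)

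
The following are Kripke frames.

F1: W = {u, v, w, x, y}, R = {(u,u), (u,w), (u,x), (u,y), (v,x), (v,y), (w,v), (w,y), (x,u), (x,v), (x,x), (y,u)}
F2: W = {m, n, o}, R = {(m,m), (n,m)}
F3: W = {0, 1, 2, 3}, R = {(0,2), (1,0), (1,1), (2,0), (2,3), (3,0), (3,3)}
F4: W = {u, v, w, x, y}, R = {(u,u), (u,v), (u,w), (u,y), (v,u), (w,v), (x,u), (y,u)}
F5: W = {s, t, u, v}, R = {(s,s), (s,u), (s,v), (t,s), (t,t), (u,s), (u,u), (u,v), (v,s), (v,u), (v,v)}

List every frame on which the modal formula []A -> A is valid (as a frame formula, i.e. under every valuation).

F5

Frame correspondent (Sahlqvist): forall x Rxx — i.e. reflexivity.
F1: fails — world v does not see itself.
F2: fails — world n does not see itself.
F3: fails — world 0 does not see itself.
F4: fails — world v does not see itself.
F5: satisfies the condition.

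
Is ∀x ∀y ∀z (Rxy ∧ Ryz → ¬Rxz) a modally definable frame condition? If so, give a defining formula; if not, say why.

Not definable by any modal formula

Any modally definable frame class is closed under surjective bounded morphisms.
The 7-cycle (worlds a,b,c,d,e,f,g with a→b→c→d→e→f→g→a) is intransitive. Mapping every world to a single reflexive point • is a surjective bounded morphism; the reflexive point is not intransitive (R••∧R•• but R••).
So no modal formula (or set of formulas) defines exactly the intransitive frames.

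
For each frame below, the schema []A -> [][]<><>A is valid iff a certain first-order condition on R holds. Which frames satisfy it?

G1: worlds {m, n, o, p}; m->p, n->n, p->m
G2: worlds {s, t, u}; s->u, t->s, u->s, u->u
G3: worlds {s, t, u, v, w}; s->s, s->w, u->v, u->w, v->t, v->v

Frame correspondent (Sahlqvist): forall x forall z (x R^2 z -> exists w (xRw & z R^2 w)) — i.e. a generalized confluence (Geach) condition.
G1: fails — mR²m but no w with mRw and mR²w.
G2: condition met.
G3: fails — sR²w but no w* with sRw* and wR²w*.

G2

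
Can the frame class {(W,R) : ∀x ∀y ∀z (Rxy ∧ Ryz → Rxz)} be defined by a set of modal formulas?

Yes, by □r → □□r

This is a Sahlqvist condition; the 4 axiom □r → □□r defines it.
Suppose □r→□□r is valid. Take Rxy, Ryz and set V(r)={w : Rxw}. Then □r at x, so □□r at x, so □r at y, so r at z, i.e. Rxz.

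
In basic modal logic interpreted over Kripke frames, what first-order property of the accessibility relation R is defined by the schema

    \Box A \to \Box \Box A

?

Transitivity

Suppose □A→□□A is valid. Take Rxy, Ryz and set V(A)={w : Rxw}. Then □A at x, so □□A at x, so □A at y, so A at z, i.e. Rxz.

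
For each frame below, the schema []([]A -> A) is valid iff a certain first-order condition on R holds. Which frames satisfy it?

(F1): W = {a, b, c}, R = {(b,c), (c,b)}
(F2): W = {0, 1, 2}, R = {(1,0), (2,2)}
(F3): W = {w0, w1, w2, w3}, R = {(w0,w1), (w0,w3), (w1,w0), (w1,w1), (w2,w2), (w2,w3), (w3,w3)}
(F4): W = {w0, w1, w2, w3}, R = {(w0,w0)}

(F4)

Frame correspondent (Sahlqvist): forall x forall y (Rxy -> Ryy) — i.e. shift-reflexivity.
(F1): fails — Rbc but not Rcc.
(F2): fails — R10 but not R00.
(F3): fails — Rw1w0 but not Rw0w0.
(F4): satisfies the condition.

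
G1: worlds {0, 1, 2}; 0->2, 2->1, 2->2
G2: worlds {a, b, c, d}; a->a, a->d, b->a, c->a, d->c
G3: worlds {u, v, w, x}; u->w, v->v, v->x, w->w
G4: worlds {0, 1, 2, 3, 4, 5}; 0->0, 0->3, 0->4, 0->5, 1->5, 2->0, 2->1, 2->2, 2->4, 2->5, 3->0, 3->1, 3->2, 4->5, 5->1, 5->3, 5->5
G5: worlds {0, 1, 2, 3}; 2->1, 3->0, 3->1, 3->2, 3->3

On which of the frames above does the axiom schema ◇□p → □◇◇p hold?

The schema corresponds to a generalized confluence (Geach) condition: ∀x ∀y ∀z ((xRy ∧ xRz) → ∃w (yRw ∧ zR²w)).
G1: fails — 2R1, 2R1 but no w with 1Rw and 1R²w.
G2: fails — aRd, aRd but no w with dRw and dR²w.
G3: fails — vRv, vRx but no t with vRt and xR²t.
G4: ✓.
G5: fails — 2R1, 2R1 but no w with 1Rw and 1R²w.
Valid on: G4.

G4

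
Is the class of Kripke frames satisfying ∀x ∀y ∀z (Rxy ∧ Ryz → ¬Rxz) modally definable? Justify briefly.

Not modally definable

Modal frame validity is preserved under surjective bounded morphisms.
The 5-cycle (worlds 0,1,2,3,4 with 0→1→2→3→4→0) is intransitive. Mapping every world to a single reflexive point • is a surjective bounded morphism; the reflexive point is not intransitive (R••∧R•• but R••).
So the class is not modally definable.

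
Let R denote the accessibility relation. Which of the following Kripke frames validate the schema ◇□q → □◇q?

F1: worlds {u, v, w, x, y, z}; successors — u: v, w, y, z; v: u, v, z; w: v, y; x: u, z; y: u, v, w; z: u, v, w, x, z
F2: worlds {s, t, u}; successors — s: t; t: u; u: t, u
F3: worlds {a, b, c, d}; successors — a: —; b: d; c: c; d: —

This is the axiom for convergence; its first-order frame correspondent is ∀x ∀y ∀z (Rxy ∧ Rxz → ∃w (Ryw ∧ Rzw)).
F1: fails — Rzx and Rzw but x and w have no common successor.
F2: holds.
F3: fails — Rbd and Rbd but d and d have no common successor.
Valid on: F2.

F2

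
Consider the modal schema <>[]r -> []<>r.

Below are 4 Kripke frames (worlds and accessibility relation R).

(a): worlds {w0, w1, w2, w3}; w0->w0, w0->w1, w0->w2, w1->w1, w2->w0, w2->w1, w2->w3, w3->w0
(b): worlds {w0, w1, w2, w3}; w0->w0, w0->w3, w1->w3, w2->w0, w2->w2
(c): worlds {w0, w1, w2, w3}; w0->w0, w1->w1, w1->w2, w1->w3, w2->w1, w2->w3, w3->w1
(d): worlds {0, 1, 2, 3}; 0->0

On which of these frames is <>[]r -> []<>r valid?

The schema corresponds to convergence: forall x forall y forall z (Rxy & Rxz -> exists w (Ryw & Rzw)).
(a): fails — Rw2w1 and Rw2w3 but w1 and w3 have no common successor.
(b): fails — Rw0w0 and Rw0w3 but w0 and w3 have no common successor.
(c): ✓.
(d): ✓.
Valid on: (c), (d).

(c), (d)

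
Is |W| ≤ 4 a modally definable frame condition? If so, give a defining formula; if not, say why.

No

Any modally definable frame class is closed under disjoint unions.
Any modal formula valid on each of 5 disjoint one-world frames is valid on their disjoint union (validity is preserved under disjoint unions). Each one-world frame has |W|=1≤4, but the union has |W|=5.
So no modal formula (or set of formulas) defines exactly the |W|≤4 frames.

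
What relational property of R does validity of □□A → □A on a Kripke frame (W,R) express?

This schema is the C4 axiom.
It corresponds to density: ∀x ∀y (Rxy → ∃z (Rxz ∧ Rzy)).

density: ∀x ∀y (Rxy → ∃z (Rxz ∧ Rzy))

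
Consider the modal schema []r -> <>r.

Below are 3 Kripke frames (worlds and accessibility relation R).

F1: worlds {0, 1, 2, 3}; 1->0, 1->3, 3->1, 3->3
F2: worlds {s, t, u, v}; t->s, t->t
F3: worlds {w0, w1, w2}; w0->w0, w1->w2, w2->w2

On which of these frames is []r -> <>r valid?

This is the axiom for seriality; its first-order frame correspondent is forall x exists y Rxy.
F1: fails — world 0 has no successor.
F2: fails — world s has no successor.
F3: satisfies the condition.

F3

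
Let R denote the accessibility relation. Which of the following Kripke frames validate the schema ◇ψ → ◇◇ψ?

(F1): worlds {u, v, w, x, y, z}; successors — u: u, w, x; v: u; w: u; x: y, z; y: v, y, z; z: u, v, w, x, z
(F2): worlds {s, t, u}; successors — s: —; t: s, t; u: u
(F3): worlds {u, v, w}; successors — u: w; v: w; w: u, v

(F1), (F2)

Frame correspondent (Sahlqvist): ∀x ∀y (xRy → ∃w (y = w ∧ xR²w)) — i.e. a generalized confluence (Geach) condition.
(F1): satisfies the condition.
(F2): satisfies the condition.
(F3): fails — uRw but no t with w=t and uR²t.
Valid on: (F1), (F2).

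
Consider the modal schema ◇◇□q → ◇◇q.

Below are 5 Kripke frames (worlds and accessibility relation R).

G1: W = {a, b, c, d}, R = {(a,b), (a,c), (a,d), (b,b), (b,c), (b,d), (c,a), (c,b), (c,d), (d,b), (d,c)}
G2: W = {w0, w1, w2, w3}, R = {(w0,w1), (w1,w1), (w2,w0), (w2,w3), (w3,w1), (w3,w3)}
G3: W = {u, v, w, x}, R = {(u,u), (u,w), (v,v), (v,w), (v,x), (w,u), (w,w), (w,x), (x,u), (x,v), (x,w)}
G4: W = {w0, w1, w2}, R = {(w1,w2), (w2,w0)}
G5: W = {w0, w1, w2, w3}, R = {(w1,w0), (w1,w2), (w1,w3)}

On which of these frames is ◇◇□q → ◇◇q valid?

Frame correspondent (Sahlqvist): ∀x ∀y (xR²y → ∃w (yRw ∧ xR²w)) — i.e. a generalized confluence (Geach) condition.
G1: satisfies the condition.
G2: satisfies the condition.
G3: satisfies the condition.
G4: fails — w1R²w0 but no w with w0Rw and w1R²w.
G5: satisfies the condition.

G1, G2, G3, G5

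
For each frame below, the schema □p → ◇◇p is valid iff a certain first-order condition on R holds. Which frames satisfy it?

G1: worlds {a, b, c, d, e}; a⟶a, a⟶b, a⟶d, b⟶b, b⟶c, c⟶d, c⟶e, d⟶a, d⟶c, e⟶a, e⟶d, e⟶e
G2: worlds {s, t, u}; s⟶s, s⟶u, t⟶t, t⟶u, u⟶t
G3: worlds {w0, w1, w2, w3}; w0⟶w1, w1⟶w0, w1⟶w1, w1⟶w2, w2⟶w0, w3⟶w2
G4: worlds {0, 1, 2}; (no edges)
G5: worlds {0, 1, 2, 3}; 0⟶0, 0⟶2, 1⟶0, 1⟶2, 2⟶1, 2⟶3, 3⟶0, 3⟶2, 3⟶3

G1, G2, G5

This is the axiom for a generalized confluence (Geach) condition; its first-order frame correspondent is ∀x ∃w (xRw ∧ xR²w).
G1: holds.
G2: holds.
G3: fails — at w2 but no w with w2Rw and w2R²w.
G4: fails — at 0 but no w with 0Rw and 0R²w.
G5: holds.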